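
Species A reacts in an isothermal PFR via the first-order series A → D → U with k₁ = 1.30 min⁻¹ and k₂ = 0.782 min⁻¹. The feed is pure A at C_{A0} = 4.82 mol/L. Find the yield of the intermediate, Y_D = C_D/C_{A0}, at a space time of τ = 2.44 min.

0.267

For first-order series with pure A initially, C_D(τ) = k₁C_{A0}/(k₂−k₁)·(e^(−k₁τ) − e^(−k₂τ)).
e^(−k₁τ) = e^(−1.30×2.44) = e^(−3.172) = 0.04192; e^(−k₂τ) = e^(−1.908) = 0.1484.
C_D = 1.30×4.82/(0.782−1.30) × (0.04192−0.1484) = (-12.10)×(-0.1064) = 1.288 mol/L.
Y_D = C_D/C_{A0} = 1.288/4.82 = 0.267.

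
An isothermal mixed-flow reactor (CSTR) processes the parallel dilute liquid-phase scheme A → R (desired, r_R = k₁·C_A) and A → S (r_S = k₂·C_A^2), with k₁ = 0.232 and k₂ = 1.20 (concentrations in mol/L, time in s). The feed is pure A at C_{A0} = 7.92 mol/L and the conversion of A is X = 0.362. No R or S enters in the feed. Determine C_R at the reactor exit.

Exit C_A = C_{A0}(1−X) = 7.92×0.638 = 5.053 mol/L.
A CSTR operates uniformly at the exit composition, giving r_R = 1.172 and r_S = 30.64 (each k·C_A^n at C_A = 5.053).
Fraction of consumed A going to R: r_R/(r_R+r_S) = 0.03685.
C_R = 0.03685·C_{A0}·X = 0.03685×7.92×0.362 = 0.106 mol/L.

0.106 mol/L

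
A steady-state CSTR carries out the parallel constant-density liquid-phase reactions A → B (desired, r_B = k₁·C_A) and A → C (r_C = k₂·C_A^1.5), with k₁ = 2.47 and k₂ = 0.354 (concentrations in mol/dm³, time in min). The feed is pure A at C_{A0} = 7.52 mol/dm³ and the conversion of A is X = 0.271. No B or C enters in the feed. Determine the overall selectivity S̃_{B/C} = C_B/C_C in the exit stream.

2.98

Exit C_A = C_{A0}(1−X) = 7.52×0.729 = 5.482 mol/dm³.
Rates in a CSTR are evaluated at the outlet concentration: r_B = 2.47×5.482 = 13.54, r_C = 0.354×5.482^1.5 = 4.544.
Overall selectivity = C_B/C_C = r_Bτ/(r_Cτ) = r_B/r_C = 2.98.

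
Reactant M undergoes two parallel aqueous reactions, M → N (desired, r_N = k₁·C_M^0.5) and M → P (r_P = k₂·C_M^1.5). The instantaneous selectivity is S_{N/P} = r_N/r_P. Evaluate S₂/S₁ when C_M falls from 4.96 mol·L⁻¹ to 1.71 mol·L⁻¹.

S_{N/P} = (k₁/k₂)·C_M⁻¹, so S₂/S₁ = (C_{M,2}/C_{M,1})⁻¹.
= 4.96/1.71 = 2.90.

2.90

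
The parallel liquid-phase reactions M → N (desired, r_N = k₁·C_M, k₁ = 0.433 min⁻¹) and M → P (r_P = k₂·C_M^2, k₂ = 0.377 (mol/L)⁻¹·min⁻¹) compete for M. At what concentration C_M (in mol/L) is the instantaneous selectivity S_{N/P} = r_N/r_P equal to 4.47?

0.257 mol/L

S_{N/P} = (k₁/k₂)·C_M⁻¹ ⇒ C_M = (S·k₂/k₁)^(-1).
= (4.47×0.377/0.433)^(-1) = (3.892)^(-1) = 0.257 mol/L.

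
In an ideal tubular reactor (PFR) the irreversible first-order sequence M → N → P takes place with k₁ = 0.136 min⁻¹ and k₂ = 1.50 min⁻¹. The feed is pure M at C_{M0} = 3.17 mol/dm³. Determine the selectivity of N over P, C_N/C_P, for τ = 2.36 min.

Solving the coupled first-order balances gives C_N(τ) = [k₁/(k₂−k₁)]·C_{M0}·(e^(−k₁τ) − e^(−k₂τ)).
e^(−k₁τ) = e^(−0.136×2.36) = e^(−0.3210) = 0.7255; e^(−k₂τ) = e^(−3.540) = 0.02901.
C_N = 0.136×3.17/(1.50−0.136) × (0.7255−0.02901) = 0.3161×0.6964 = 0.2201 mol/dm³.
C_M = C_{M0}e^(−k₁τ) = 2.300 mol/dm³, so C_P = C_{M0}−C_M−C_N = 0.6502 mol/dm³; C_N/C_P = 0.339.

0.339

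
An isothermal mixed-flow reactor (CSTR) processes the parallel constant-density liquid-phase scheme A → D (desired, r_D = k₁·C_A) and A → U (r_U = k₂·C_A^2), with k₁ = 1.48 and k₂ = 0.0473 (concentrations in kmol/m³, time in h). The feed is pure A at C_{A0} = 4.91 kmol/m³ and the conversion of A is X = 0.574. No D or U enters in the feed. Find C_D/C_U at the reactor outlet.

15.0

Exit C_A = C_{A0}(1−X) = 4.91×0.426 = 2.092 kmol/m³.
A CSTR operates uniformly at the exit composition, giving r_D = 3.096 and r_U = 0.2069 (each k·C_A^n at C_A = 2.092).
Overall selectivity = C_D/C_U = r_Dτ/(r_Uτ) = r_D/r_U = 15.0.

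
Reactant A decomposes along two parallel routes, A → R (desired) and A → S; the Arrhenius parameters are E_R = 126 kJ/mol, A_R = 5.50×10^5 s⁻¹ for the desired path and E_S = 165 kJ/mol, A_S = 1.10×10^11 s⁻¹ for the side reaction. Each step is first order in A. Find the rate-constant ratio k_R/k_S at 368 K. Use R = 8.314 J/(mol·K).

1.72

Since both paths have the same order in A, the concentration cancels and S_{R/S} = k_R/k_S = (A_R/A_S)·exp[(E_S−E_R)/(RT)].
(E_S−E_R)/(RT) = (165−126)×10³/(8.314×368) = 39000/3060 = 12.75.
k_R/k_S = (5.50×10^5/1.10×10^11)·exp(12.75) = 5.000×10^-6 × 3.435×10^5 = 1.72.
Since E_R < E_S, lowering the temperature improves selectivity toward R.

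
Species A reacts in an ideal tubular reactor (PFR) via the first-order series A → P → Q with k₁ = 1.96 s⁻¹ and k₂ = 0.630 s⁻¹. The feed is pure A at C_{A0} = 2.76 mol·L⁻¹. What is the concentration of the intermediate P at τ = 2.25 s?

The intermediate concentration in a first-order A→B→C sequence is C_P = k₁C_{A0}(e^(−k₁τ) − e^(−k₂τ))/(k₂−k₁).
e^(−k₁τ) = e^(−1.96×2.25) = e^(−4.410) = 0.01216; e^(−k₂τ) = e^(−1.417) = 0.2423.
C_P = 1.96×2.76/(0.630−1.96) × (0.01216−0.2423) = (-4.067)×(-0.2302) = 0.9362 mol·L⁻¹.

0.936 mol·L⁻¹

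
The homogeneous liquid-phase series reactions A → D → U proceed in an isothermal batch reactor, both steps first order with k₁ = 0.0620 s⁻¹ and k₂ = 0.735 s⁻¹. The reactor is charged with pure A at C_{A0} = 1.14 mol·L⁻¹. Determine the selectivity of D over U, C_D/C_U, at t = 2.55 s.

0.789

For first-order series with pure A initially, C_D(t) = k₁C_{A0}/(k₂−k₁)·(e^(−k₁t) − e^(−k₂t)).
e^(−k₁t) = e^(−0.0620×2.55) = e^(−0.1581) = 0.8538; e^(−k₂t) = e^(−1.874) = 0.1535.
C_D = 0.0620×1.14/(0.735−0.0620) × (0.8538−0.1535) = 0.1050×0.7003 = 0.07355 mol·L⁻¹.
C_A = C_{A0}e^(−k₁t) = 0.9733 mol·L⁻¹, so C_U = C_{A0}−C_A−C_D = 0.09316 mol·L⁻¹; C_D/C_U = 0.789.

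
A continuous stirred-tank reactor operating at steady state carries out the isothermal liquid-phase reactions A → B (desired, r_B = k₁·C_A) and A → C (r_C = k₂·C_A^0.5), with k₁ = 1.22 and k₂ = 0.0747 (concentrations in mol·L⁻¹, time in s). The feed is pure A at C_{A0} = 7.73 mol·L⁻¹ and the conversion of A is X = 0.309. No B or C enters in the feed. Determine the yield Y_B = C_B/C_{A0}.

0.301

Exit C_A = C_{A0}(1−X) = 7.73×0.691 = 5.341 mol·L⁻¹.
In a CSTR the entire volume is at exit conditions, so r_B = 1.22×5.341 = 6.517 and r_C = 0.0747×5.341^0.5 = 0.1726.
Fraction of consumed A going to B: r_B/(r_B+r_C) = 0.9742.
C_B = 0.9742·C_{A0}·X = 0.9742×7.73×0.309 = 2.33 mol·L⁻¹; Y_B = C_B/C_{A0} = 0.301.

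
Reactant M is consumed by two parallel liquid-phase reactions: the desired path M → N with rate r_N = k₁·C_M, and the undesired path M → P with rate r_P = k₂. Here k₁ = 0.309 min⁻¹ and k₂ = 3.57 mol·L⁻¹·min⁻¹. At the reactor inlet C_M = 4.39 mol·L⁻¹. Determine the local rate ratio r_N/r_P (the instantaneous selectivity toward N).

S_{N/P} = r_N/r_P = (k₁·C_M)/(k₂) = (k₁/k₂)·C_M.
= (0.309×4.390) / (3.57) = 1.357/3.570 = 0.380.

0.380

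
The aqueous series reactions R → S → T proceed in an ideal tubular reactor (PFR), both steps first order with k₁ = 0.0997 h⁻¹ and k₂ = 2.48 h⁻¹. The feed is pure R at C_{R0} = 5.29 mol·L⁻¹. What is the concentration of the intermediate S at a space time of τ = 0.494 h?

0.146 mol·L⁻¹

The intermediate concentration in a first-order A→B→C sequence is C_S = k₁C_{R0}(e^(−k₁τ) − e^(−k₂τ))/(k₂−k₁).
e^(−k₁τ) = e^(−0.0997×0.494) = e^(−0.04925) = 0.9519; e^(−k₂τ) = e^(−1.225) = 0.2937.
C_S = 0.0997×5.29/(2.48−0.0997) × (0.9519−0.2937) = 0.2216×0.6582 = 0.1458 mol·L⁻¹.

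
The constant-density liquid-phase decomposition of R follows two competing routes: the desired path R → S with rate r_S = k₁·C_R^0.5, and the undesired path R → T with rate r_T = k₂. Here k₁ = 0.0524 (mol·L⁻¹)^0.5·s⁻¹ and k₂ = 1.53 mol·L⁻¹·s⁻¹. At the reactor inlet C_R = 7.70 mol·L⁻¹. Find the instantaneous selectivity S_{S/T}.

S_{S/T} = r_S/r_T = (k₁·C_R^0.5)/(k₂) = (k₁/k₂)·C_R^0.5.
= (0.0524×7.700^0.5) / (1.53) = 0.1454/1.530 = 0.0950.
Since the desired path is higher order in R, keeping C_R high (PFR or concentrated feed) favours S.

0.0950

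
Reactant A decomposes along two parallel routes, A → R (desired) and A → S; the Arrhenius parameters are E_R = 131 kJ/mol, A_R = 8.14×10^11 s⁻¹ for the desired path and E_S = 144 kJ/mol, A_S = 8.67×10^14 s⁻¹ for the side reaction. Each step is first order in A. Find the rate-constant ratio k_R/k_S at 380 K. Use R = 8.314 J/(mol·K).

0.0575

k_R/k_S = (A_R/A_S)·exp[−(E_R−E_S)/(RT)] = (A_R/A_S)·exp[(E_S−E_R)/(RT)].
(E_S−E_R)/(RT) = (144−131)×10³/(8.314×380) = 13000/3159 = 4.115.
k_R/k_S = (8.14×10^11/8.67×10^14)·exp(4.115) = 9.389×10^-4 × 61.24 = 0.0575.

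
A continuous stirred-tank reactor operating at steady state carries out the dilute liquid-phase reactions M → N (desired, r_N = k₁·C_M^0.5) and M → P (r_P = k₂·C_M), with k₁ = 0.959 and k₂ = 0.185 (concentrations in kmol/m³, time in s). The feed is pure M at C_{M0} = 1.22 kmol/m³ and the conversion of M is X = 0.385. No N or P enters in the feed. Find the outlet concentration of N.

Exit C_M = C_{M0}(1−X) = 1.22×0.615 = 0.7503 kmol/m³.
Rates in a CSTR are evaluated at the outlet concentration: r_N = 0.959×0.7503^0.5 = 0.8307, r_P = 0.185×0.7503 = 0.1388.
Fraction of consumed M going to N: r_N/(r_N+r_P) = 0.8568.
C_N = 0.8568·C_{M0}·X = 0.8568×1.22×0.385 = 0.402 kmol/m³.

0.402 kmol/m³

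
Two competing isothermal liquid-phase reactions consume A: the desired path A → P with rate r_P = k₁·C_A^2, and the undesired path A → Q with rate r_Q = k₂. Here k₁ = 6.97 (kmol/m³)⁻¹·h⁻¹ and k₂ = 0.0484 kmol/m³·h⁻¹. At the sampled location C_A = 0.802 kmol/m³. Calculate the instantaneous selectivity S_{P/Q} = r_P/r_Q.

S_{P/Q} = r_P/r_Q = (k₁·C_A^2)/(k₂) = (k₁/k₂)·C_A^2.
= (6.97×0.8020^2) / (0.0484) = 4.483/0.04840 = 92.6.
Since the desired path is higher order in A, keeping C_A high (PFR or concentrated feed) favours P.

92.6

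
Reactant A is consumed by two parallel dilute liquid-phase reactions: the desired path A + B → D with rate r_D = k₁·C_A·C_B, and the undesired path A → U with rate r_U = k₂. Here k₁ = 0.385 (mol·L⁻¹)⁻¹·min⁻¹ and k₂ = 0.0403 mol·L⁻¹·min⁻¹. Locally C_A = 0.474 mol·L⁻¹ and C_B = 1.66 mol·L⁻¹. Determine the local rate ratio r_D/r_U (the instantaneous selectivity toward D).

7.52

S_{D/U} = r_D/r_U = (k₁·C_A·C_B)/(k₂) = (k₁/k₂)·C_A·C_B.
= (0.385×0.4740×1.660) / (0.0403) = 0.3029/0.04030 = 7.52.
Since the desired path is higher order in A, keeping C_A high (PFR or concentrated feed) favours D.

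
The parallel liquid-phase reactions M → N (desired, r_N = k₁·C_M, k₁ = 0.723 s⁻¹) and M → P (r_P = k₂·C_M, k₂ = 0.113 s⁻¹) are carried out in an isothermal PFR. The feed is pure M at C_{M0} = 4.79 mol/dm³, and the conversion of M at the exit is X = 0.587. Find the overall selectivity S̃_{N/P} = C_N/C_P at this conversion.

6.40

C_M = C_{M0}(1−X) = 1.978 mol/dm³.
Both paths are first order in M, so the instantaneous fraction to N is constant: dC_N/d(−C_M) = k₁/(k₁+k₂) = 0.8648.
C_N = 0.8648·(C_{M0}−C_M) = 0.8648×2.812 = 2.43 mol/dm³.
C_P = (C_{M0}−C_M)−C_N = 0.3801 mol/dm³; S̃_{N/P} = 2.432/0.3801 = 6.40.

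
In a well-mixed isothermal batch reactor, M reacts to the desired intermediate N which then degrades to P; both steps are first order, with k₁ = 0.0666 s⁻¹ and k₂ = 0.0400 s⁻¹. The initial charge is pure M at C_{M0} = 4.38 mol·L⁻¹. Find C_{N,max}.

Evaluating C_N at t_opt = ln(k₂/k₁)/(k₂−k₁) gives C_{N,max}/C_{M0} = (k₁/k₂)^[k₂/(k₂−k₁)].
= (0.0666/0.0400)^(0.0400/(0.0400−0.0666)) = (1.665)^(-1.504) = 0.4646.
C_{N,max} = 0.4646×4.38 = 2.03 mol·L⁻¹.

2.03 mol·L⁻¹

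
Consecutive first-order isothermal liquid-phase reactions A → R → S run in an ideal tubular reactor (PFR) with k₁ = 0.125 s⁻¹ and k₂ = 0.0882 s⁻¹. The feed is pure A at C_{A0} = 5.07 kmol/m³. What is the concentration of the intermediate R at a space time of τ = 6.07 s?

The intermediate concentration in a first-order A→B→C sequence is C_R = k₁C_{A0}(e^(−k₁τ) − e^(−k₂τ))/(k₂−k₁).
e^(−k₁τ) = e^(−0.125×6.07) = e^(−0.7588) = 0.4683; e^(−k₂τ) = e^(−0.5354) = 0.5855.
C_R = 0.125×5.07/(0.0882−0.125) × (0.4683−0.5855) = (-17.22)×(-0.1172) = 2.018 kmol/m³.

2.02 kmol/m³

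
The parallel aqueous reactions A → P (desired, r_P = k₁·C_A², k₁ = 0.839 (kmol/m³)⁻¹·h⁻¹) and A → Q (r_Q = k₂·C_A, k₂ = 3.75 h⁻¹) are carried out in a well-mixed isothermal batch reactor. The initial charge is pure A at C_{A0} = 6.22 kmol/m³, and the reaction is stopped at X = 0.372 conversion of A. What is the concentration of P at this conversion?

C_A = C_{A0}(1−X) = 3.906 kmol/m³.
Along a PFR/batch, dC_Q/dC_A = −r_Q/(r_P+r_Q) = −k₂/(k₂+k₁·C_A).
Integrating from C_{A0} to C_A: C_Q = (3.75/0.839)·ln[(3.75+0.839·6.22)/(3.75+0.839·3.91)] = 4.470·ln(8.969/7.027) = 1.090 kmol/m³.
Then C_P = (C_{A0}−C_A) − C_Q = 2.314 − 1.090 = 1.224 kmol/m³.

1.22 kmol/m³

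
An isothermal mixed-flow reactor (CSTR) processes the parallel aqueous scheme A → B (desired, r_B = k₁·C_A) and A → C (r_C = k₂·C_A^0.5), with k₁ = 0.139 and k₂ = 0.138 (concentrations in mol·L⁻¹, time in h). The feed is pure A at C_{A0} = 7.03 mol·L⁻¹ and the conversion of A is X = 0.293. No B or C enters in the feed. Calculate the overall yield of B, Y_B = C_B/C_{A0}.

0.203

Exit C_A = C_{A0}(1−X) = 7.03×0.707 = 4.970 mol·L⁻¹.
A CSTR operates uniformly at the exit composition, giving r_B = 0.6909 and r_C = 0.3077 (each k·C_A^n at C_A = 4.970).
Fraction of consumed A going to B: r_B/(r_B+r_C) = 0.6919.
C_B = 0.6919·C_{A0}·X = 0.6919×7.03×0.293 = 1.43 mol·L⁻¹; Y_B = C_B/C_{A0} = 0.203.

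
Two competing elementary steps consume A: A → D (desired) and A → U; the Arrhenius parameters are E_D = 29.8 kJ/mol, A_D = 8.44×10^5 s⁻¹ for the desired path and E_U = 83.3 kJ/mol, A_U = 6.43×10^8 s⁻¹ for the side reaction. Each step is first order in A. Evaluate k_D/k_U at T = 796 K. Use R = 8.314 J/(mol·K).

4.26

k_D/k_U = (A_D/A_U)·exp[−(E_D−E_U)/(RT)] = (A_D/A_U)·exp[(E_U−E_D)/(RT)].
(E_U−E_D)/(RT) = (83.3−29.8)×10³/(8.314×796) = 53500/6618 = 8.084.
k_D/k_U = (8.44×10^5/6.43×10^8)·exp(8.084) = 0.001313 × 3242 = 4.26.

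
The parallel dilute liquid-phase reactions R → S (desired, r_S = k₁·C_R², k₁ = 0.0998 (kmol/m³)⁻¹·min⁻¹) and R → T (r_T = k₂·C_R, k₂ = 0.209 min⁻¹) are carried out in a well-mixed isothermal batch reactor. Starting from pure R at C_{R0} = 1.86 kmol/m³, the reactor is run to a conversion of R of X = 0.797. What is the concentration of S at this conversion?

C_R = C_{R0}(1−X) = 0.3776 kmol/m³.
Along a PFR/batch, dC_T/dC_R = −r_T/(r_S+r_T) = −k₂/(k₂+k₁·C_R).
Integrating from C_{R0} to C_R: C_T = (0.209/0.0998)·ln[(0.209+0.0998·1.86)/(0.209+0.0998·0.378)] = 2.094·ln(0.3946/0.2467) = 0.9839 kmol/m³.
Then C_S = (C_{R0}−C_R) − C_T = 1.482 − 0.9839 = 0.4985 kmol/m³.

0.498 kmol/m³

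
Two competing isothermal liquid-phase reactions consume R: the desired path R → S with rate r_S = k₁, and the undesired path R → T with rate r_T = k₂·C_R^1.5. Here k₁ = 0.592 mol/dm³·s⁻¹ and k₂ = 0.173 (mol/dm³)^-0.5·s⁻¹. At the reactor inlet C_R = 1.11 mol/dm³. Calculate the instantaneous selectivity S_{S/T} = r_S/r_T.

2.93

S_{S/T} = r_S/r_T = (k₁)/(k₂·C_R^1.5) = (k₁/k₂)·C_R^-1.5.
= (0.592) / (0.173×1.110^1.5) = 0.5920/0.2023 = 2.93.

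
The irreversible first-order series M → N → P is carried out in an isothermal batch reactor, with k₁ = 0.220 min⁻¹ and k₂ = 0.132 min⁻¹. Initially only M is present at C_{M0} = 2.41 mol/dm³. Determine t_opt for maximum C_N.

For first-order series the maximum of C_N occurs at t_opt = ln(k₂/k₁)/(k₂−k₁).
= ln(0.132/0.220)/(0.132−0.220) = ln(0.6000)/-0.08800 = -0.5108/-0.08800 = 5.80 min.

5.80 min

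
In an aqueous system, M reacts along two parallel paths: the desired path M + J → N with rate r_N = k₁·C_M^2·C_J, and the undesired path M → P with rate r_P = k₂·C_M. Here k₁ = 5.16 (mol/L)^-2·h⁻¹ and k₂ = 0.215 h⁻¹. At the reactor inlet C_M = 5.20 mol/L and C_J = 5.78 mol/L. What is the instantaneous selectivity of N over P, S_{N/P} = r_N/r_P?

721

S_{N/P} = r_N/r_P = (k₁·C_M^2·C_J)/(k₂·C_M) = (k₁/k₂)·C_M·C_J.
= (5.16×5.200^2×5.780) / (0.215×5.200) = 806.5/1.118 = 721.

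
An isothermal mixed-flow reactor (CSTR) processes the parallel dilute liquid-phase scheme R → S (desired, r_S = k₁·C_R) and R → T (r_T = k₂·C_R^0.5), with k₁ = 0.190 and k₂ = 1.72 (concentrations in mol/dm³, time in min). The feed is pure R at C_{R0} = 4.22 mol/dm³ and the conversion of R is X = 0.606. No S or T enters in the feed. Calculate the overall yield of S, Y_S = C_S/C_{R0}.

Exit C_R = C_{R0}(1−X) = 4.22×0.394 = 1.663 mol/dm³.
Rates in a CSTR are evaluated at the outlet concentration: r_S = 0.190×1.663 = 0.3159, r_T = 1.72×1.663^0.5 = 2.218.
Fraction of consumed R going to S: r_S/(r_S+r_T) = 0.1247.
C_S = 0.1247·C_{R0}·X = 0.1247×4.22×0.606 = 0.319 mol/dm³; Y_S = C_S/C_{R0} = 0.0756.

0.0756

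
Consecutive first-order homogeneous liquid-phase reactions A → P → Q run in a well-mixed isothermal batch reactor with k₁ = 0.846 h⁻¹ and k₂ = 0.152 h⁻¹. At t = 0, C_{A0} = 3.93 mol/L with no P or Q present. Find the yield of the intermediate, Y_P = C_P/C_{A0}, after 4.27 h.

0.604

Solving the coupled first-order balances gives C_P(t) = [k₁/(k₂−k₁)]·C_{A0}·(e^(−k₁t) − e^(−k₂t)).
e^(−k₁t) = e^(−0.846×4.27) = e^(−3.612) = 0.02699; e^(−k₂t) = e^(−0.6490) = 0.5225.
C_P = 0.846×3.93/(0.152−0.846) × (0.02699−0.5225) = (-4.791)×(-0.4956) = 2.374 mol/L.
Y_P = C_P/C_{A0} = 2.374/3.93 = 0.604.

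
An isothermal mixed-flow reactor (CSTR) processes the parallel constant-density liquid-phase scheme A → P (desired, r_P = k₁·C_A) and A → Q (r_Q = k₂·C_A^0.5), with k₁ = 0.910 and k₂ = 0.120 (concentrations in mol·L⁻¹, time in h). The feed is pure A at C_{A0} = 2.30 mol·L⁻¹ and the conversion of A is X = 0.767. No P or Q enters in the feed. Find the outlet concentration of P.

1.49 mol·L⁻¹

Exit C_A = C_{A0}(1−X) = 2.30×0.233 = 0.5359 mol·L⁻¹.
A CSTR operates uniformly at the exit composition, giving r_P = 0.4877 and r_Q = 0.08785 (each k·C_A^n at C_A = 0.5359).
Fraction of consumed A going to P: r_P/(r_P+r_Q) = 0.8474.
C_P = 0.8474·C_{A0}·X = 0.8474×2.30×0.767 = 1.49 mol·L⁻¹.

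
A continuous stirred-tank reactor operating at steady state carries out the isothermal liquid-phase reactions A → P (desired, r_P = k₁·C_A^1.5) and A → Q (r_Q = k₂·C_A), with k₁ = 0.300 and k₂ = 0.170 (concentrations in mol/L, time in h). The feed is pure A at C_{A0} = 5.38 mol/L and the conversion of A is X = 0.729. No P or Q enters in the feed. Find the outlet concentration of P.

Exit C_A = C_{A0}(1−X) = 5.38×0.271 = 1.458 mol/L.
In a CSTR the entire volume is at exit conditions, so r_P = 0.300×1.458^1.5 = 0.5281 and r_Q = 0.170×1.458 = 0.2479.
Fraction of consumed A going to P: r_P/(r_P+r_Q) = 0.6806.
C_P = 0.6806·C_{A0}·X = 0.6806×5.38×0.729 = 2.67 mol/L.

2.67 mol/L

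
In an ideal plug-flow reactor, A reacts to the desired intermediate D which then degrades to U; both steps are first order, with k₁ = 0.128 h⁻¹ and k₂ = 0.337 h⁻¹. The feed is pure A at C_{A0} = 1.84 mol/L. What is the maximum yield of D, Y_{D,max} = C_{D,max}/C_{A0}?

0.210

For a first-order series the maximum intermediate yield is C_{D,max}/C_{A0} = (k₁/k₂)^[k₂/(k₂−k₁)].
= (0.128/0.337)^(0.337/(0.337−0.128)) = (0.3798)^(1.612) = 0.2099.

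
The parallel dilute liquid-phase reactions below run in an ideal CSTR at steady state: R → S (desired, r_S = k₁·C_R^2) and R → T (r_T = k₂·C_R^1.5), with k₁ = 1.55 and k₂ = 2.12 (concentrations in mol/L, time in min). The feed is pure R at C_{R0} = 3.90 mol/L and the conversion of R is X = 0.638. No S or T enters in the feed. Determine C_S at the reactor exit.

Exit C_R = C_{R0}(1−X) = 3.90×0.362 = 1.412 mol/L.
In a CSTR the entire volume is at exit conditions, so r_S = 1.55×1.412^2 = 3.089 and r_T = 2.12×1.412^1.5 = 3.556.
Fraction of consumed R going to S: r_S/(r_S+r_T) = 0.4649.
C_S = 0.4649·C_{R0}·X = 0.4649×3.90×0.638 = 1.16 mol/L.

1.16 mol/L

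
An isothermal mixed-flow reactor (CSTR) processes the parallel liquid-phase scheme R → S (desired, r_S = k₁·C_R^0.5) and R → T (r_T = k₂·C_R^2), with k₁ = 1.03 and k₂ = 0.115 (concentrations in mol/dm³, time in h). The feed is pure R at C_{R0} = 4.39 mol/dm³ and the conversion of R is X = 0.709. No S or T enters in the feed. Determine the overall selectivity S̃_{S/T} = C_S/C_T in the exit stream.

6.20

Exit C_R = C_{R0}(1−X) = 4.39×0.291 = 1.277 mol/dm³.
In a CSTR the entire volume is at exit conditions, so r_S = 1.03×1.277^0.5 = 1.164 and r_T = 0.115×1.277^2 = 0.1877.
Overall selectivity = C_S/C_T = r_Sτ/(r_Tτ) = r_S/r_T = 6.20.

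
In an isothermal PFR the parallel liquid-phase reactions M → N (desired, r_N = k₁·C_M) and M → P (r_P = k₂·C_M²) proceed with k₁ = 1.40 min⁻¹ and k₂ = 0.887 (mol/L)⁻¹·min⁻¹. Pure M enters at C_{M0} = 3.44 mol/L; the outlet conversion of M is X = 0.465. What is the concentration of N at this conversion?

0.606 mol/L

C_M = C_{M0}(1−X) = 1.840 mol/L.
Along a PFR/batch, dC_N/dC_M = −r_N/(r_N+r_P) = −k₁/(k₁+k₂·C_M).
Integrating from C_{M0} to C_M: C_N = (1.40/0.887)·ln[(1.40+0.887·3.44)/(1.40+0.887·1.84)] = 1.578·ln(4.451/3.032) = 0.6058 mol/L.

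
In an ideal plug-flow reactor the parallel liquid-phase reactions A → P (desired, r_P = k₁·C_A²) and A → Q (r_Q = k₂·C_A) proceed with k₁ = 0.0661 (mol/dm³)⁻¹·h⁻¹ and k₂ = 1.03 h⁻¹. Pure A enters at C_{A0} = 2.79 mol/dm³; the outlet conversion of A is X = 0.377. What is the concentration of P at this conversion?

C_A = C_{A0}(1−X) = 1.738 mol/dm³.
Along a PFR/batch, dC_Q/dC_A = −r_Q/(r_P+r_Q) = −k₂/(k₂+k₁·C_A).
Integrating from C_{A0} to C_A: C_Q = (1.03/0.0661)·ln[(1.03+0.0661·2.79)/(1.03+0.0661·1.74)] = 15.58·ln(1.214/1.145) = 0.9187 mol/dm³.
Then C_P = (C_{A0}−C_A) − C_Q = 1.052 − 0.9187 = 0.1332 mol/dm³.

0.133 mol/dm³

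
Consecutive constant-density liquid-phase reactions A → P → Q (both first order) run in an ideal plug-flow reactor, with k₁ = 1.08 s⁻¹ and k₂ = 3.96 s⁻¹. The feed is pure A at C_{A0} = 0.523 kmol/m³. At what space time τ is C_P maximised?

Setting dC_P/dτ = 0 gives τ_opt = ln(k₂/k₁)/(k₂−k₁).
= ln(3.96/1.08)/(3.96−1.08) = ln(3.667)/2.880 = 1.299/2.880 = 0.451 s.

0.451 s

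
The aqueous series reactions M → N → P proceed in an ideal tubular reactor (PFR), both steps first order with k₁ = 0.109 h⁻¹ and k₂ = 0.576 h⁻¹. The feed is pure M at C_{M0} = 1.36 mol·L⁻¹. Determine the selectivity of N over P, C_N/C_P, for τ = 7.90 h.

The intermediate concentration in a first-order A→B→C sequence is C_N = k₁C_{M0}(e^(−k₁τ) − e^(−k₂τ))/(k₂−k₁).
e^(−k₁τ) = e^(−0.109×7.90) = e^(−0.8611) = 0.4227; e^(−k₂τ) = e^(−4.550) = 0.01056.
C_N = 0.109×1.36/(0.576−0.109) × (0.4227−0.01056) = 0.3174×0.4121 = 0.1308 mol·L⁻¹.
C_M = C_{M0}e^(−k₁τ) = 0.5749 mol·L⁻¹, so C_P = C_{M0}−C_M−C_N = 0.6543 mol·L⁻¹; C_N/C_P = 0.200.

0.200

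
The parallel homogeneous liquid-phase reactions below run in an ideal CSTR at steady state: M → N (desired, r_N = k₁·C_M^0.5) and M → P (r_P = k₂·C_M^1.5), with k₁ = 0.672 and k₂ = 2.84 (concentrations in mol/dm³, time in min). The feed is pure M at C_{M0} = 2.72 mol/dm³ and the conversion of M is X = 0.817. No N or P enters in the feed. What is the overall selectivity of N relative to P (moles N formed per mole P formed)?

0.475

Exit C_M = C_{M0}(1−X) = 2.72×0.183 = 0.4978 mol/dm³.
A CSTR operates uniformly at the exit composition, giving r_N = 0.4741 and r_P = 0.9974 (each k·C_M^n at C_M = 0.4978).
Overall selectivity = C_N/C_P = r_Nτ/(r_Pτ) = r_N/r_P = 0.475.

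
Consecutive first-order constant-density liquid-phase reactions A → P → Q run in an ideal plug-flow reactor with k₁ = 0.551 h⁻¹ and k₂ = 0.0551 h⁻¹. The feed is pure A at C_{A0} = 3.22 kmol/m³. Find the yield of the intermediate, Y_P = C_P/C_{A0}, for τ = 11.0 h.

Solving the coupled first-order balances gives C_P(τ) = [k₁/(k₂−k₁)]·C_{A0}·(e^(−k₁τ) − e^(−k₂τ)).
e^(−k₁τ) = e^(−0.551×11.0) = e^(−6.061) = 0.002332; e^(−k₂τ) = e^(−0.6061) = 0.5455.
C_P = 0.551×3.22/(0.0551−0.551) × (0.002332−0.5455) = (-3.578)×(-0.5431) = 1.943 kmol/m³.
Y_P = C_P/C_{A0} = 1.943/3.22 = 0.603.

0.603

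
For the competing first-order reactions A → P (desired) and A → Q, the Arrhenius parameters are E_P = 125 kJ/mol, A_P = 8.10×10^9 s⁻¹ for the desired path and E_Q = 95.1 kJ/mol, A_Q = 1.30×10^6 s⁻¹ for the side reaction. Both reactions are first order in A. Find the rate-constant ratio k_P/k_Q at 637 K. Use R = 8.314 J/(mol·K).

22.0

Since both paths have the same order in A, the concentration cancels and S_{P/Q} = k_P/k_Q = (A_P/A_Q)·exp[(E_Q−E_P)/(RT)].
(E_Q−E_P)/(RT) = (95.1−125)×10³/(8.314×637) = -29900/5296 = -5.646.
k_P/k_Q = (8.10×10^9/1.30×10^6)·exp(-5.646) = 6231 × 0.003532 = 22.0.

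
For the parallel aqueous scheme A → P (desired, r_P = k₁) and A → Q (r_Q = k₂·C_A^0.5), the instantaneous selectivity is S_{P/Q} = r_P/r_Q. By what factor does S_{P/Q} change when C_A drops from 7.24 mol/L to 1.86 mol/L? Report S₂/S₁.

1.97

S_{P/Q} = (k₁/k₂)·C_A^-0.5, so S₂/S₁ = (C_{A,2}/C_{A,1})^-0.5.
= (1.86/7.24)^(-0.5) = (0.2569)^(-0.5) = 1.97.
Selectivity toward P rises as C_A falls — low-concentration operation is favoured.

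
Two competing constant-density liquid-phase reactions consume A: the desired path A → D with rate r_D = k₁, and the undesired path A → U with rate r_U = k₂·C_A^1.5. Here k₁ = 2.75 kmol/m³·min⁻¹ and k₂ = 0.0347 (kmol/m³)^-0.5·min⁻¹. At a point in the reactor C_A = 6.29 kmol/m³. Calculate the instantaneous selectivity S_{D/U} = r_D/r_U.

5.02

S_{D/U} = r_D/r_U = (k₁)/(k₂·C_A^1.5) = (k₁/k₂)·C_A^-1.5.
= (2.75) / (0.0347×6.290^1.5) = 2.750/0.5474 = 5.02.
The undesired path is higher order in A, so low C_A (CSTR or dilute feed) favours D.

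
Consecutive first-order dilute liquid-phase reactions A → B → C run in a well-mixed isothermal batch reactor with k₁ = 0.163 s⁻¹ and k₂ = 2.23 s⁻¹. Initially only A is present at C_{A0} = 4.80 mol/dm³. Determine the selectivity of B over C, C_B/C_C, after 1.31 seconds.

0.448

For first-order series with pure A initially, C_B(t) = k₁C_{A0}/(k₂−k₁)·(e^(−k₁t) − e^(−k₂t)).
e^(−k₁t) = e^(−0.163×1.31) = e^(−0.2135) = 0.8077; e^(−k₂t) = e^(−2.921) = 0.05386.
C_B = 0.163×4.80/(2.23−0.163) × (0.8077−0.05386) = 0.3785×0.7539 = 0.2854 mol/dm³.
C_A = C_{A0}e^(−k₁t) = 3.877 mol/dm³, so C_C = C_{A0}−C_A−C_B = 0.6376 mol/dm³; C_B/C_C = 0.448.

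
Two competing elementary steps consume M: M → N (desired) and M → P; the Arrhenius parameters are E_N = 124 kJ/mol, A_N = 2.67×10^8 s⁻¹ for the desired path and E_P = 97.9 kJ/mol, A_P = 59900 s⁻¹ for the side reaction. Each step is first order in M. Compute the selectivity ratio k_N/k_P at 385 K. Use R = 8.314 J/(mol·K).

Since both paths have the same order in M, the concentration cancels and S_{N/P} = k_N/k_P = (A_N/A_P)·exp[(E_P−E_N)/(RT)].
(E_P−E_N)/(RT) = (97.9−124)×10³/(8.314×385) = -26100/3201 = -8.154.
k_N/k_P = (2.67×10^8/59900)·exp(-8.154) = 4457 × 2.876×10^-4 = 1.28.

1.28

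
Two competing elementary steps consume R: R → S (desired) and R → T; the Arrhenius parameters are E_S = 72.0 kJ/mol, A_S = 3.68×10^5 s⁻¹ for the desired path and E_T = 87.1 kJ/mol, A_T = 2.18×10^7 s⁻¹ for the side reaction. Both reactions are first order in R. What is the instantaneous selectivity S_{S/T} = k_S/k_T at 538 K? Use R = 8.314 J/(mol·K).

Since both paths have the same order in R, the concentration cancels and S_{S/T} = k_S/k_T = (A_S/A_T)·exp[(E_T−E_S)/(RT)].
(E_T−E_S)/(RT) = (87.1−72.0)×10³/(8.314×538) = 15100/4473 = 3.376.
k_S/k_T = (3.68×10^5/2.18×10^7)·exp(3.376) = 0.01688 × 29.25 = 0.494.

0.494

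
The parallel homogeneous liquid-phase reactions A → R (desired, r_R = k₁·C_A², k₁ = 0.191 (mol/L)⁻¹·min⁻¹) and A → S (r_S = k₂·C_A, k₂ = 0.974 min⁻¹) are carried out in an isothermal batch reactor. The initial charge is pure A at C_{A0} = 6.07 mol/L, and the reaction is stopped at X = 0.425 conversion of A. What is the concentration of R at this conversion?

C_A = C_{A0}(1−X) = 3.490 mol/L.
Along a PFR/batch, dC_S/dC_A = −r_S/(r_R+r_S) = −k₂/(k₂+k₁·C_A).
Integrating from C_{A0} to C_A: C_S = (0.974/0.191)·ln[(0.974+0.191·6.07)/(0.974+0.191·3.49)] = 5.099·ln(2.133/1.641) = 1.339 mol/L.
Then C_R = (C_{A0}−C_A) − C_S = 2.580 − 1.339 = 1.241 mol/L.

1.24 mol/L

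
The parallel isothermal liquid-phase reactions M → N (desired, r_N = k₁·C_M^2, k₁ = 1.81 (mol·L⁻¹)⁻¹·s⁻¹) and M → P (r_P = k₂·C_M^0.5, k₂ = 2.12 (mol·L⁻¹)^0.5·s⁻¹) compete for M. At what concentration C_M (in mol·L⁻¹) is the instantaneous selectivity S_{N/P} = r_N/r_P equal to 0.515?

0.714 mol·L⁻¹

S_{N/P} = (k₁/k₂)·C_M^1.5 ⇒ C_M = (S·k₂/k₁)^(1/1.5).
= (0.515×2.12/1.81)^(0.6667) = (0.6032)^(0.6667) = 0.714 mol·L⁻¹.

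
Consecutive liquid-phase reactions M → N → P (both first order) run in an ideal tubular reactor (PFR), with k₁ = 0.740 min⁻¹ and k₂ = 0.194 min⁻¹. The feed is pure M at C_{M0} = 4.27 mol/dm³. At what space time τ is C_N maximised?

2.45 min

For first-order series the maximum of C_N occurs at τ_opt = ln(k₂/k₁)/(k₂−k₁).
= ln(0.194/0.740)/(0.194−0.740) = ln(0.2622)/-0.5460 = -1.339/-0.5460 = 2.45 min.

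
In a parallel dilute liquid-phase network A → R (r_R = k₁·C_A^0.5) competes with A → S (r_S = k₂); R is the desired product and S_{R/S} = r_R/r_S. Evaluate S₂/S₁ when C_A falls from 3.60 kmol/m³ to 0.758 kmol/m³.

S_{R/S} = (k₁/k₂)·C_A^0.5, so S₂/S₁ = (C_{A,2}/C_{A,1})^0.5.
= (0.758/3.60)^0.5 = (0.2106)^0.5 = 0.459.

0.459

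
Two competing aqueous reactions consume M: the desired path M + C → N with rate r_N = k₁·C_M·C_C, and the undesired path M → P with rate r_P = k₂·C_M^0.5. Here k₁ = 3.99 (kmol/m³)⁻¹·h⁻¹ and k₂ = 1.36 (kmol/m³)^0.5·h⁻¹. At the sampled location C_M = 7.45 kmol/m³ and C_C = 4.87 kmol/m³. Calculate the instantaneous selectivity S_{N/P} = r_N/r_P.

S_{N/P} = r_N/r_P = (k₁·C_M·C_C)/(k₂·C_M^0.5) = (k₁/k₂)·C_M^0.5·C_C.
= (3.99×7.450×4.870) / (1.36×7.450^0.5) = 144.8/3.712 = 39.0.

39.0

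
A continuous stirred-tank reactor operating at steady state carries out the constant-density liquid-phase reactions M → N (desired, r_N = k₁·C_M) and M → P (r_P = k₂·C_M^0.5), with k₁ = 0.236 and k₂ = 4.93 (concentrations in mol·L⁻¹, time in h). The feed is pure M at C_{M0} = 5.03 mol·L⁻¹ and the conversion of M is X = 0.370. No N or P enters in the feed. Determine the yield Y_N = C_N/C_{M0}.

Exit C_M = C_{M0}(1−X) = 5.03×0.630 = 3.169 mol·L⁻¹.
In a CSTR the entire volume is at exit conditions, so r_N = 0.236×3.169 = 0.7479 and r_P = 4.93×3.169^0.5 = 8.776.
Fraction of consumed M going to N: r_N/(r_N+r_P) = 0.07852.
C_N = 0.07852·C_{M0}·X = 0.07852×5.03×0.370 = 0.146 mol·L⁻¹; Y_N = C_N/C_{M0} = 0.0291.

0.0291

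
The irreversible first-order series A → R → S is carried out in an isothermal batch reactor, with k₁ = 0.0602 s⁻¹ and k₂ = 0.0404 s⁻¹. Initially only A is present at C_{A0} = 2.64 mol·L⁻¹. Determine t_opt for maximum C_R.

The intermediate peaks when r₁ = r₂, i.e. k₁e^(−k₁t) = k₂e^(−k₂t), giving t_opt = ln(k₂/k₁)/(k₂−k₁).
= ln(0.0404/0.0602)/(0.0404−0.0602) = ln(0.6711)/-0.01980 = -0.3988/-0.01980 = 20.1 s.

20.1 s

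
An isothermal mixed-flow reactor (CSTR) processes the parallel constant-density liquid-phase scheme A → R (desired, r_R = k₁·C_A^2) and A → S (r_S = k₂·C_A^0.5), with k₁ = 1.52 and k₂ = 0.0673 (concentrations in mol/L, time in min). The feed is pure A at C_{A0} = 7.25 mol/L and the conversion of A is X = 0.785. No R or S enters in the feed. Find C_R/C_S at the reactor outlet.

Exit C_A = C_{A0}(1−X) = 7.25×0.215 = 1.559 mol/L.
Rates in a CSTR are evaluated at the outlet concentration: r_R = 1.52×1.559^2 = 3.693, r_S = 0.0673×1.559^0.5 = 0.08402.
Overall selectivity = C_R/C_S = r_Rτ/(r_Sτ) = r_R/r_S = 44.0.

44.0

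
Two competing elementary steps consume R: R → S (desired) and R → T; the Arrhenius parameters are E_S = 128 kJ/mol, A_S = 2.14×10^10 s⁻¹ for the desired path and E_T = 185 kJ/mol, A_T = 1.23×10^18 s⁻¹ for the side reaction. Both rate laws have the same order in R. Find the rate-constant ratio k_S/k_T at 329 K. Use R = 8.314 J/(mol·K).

19.5

With equal orders, S_{S/T} = k_S/k_T = (A_S/A_T)·exp[(E_T−E_S)/(RT)].
(E_T−E_S)/(RT) = (185−128)×10³/(8.314×329) = 57000/2735 = 20.84.
k_S/k_T = (2.14×10^10/1.23×10^18)·exp(20.84) = 1.740×10^-8 × 1.122×10^9 = 19.5.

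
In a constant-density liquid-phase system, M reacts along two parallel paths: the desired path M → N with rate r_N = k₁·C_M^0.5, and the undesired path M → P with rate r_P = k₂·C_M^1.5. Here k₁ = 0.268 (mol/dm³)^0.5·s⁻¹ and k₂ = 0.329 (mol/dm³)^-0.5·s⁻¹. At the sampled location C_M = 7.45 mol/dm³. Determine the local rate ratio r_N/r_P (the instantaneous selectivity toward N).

S_{N/P} = r_N/r_P = (k₁·C_M^0.5)/(k₂·C_M^1.5) = (k₁/k₂)·C_M⁻¹.
= (0.268×7.450^0.5) / (0.329×7.450^1.5) = 0.7315/6.690 = 0.109.
The undesired path is higher order in M, so low C_M (CSTR or dilute feed) favours N.

0.109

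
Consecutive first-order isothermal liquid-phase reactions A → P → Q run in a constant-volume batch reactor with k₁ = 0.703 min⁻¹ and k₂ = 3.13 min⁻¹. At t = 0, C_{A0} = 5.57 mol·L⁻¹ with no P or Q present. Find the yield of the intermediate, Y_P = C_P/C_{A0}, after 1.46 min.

0.101

Solving the coupled first-order balances gives C_P(t) = [k₁/(k₂−k₁)]·C_{A0}·(e^(−k₁t) − e^(−k₂t)).
e^(−k₁t) = e^(−0.703×1.46) = e^(−1.026) = 0.3583; e^(−k₂t) = e^(−4.570) = 0.01036.
C_P = 0.703×5.57/(3.13−0.703) × (0.3583−0.01036) = 1.613×0.3479 = 0.5614 mol·L⁻¹.
Y_P = C_P/C_{A0} = 0.5614/5.57 = 0.101.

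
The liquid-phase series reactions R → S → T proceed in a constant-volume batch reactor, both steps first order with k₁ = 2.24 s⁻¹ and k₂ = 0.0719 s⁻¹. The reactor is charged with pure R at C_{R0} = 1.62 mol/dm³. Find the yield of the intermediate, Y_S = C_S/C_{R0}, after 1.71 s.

Solving the coupled first-order balances gives C_S(t) = [k₁/(k₂−k₁)]·C_{R0}·(e^(−k₁t) − e^(−k₂t)).
e^(−k₁t) = e^(−2.24×1.71) = e^(−3.830) = 0.02170; e^(−k₂t) = e^(−0.1229) = 0.8843.
C_S = 2.24×1.62/(0.0719−2.24) × (0.02170−0.8843) = (-1.674)×(-0.8626) = 1.444 mol/dm³.
Y_S = C_S/C_{R0} = 1.444/1.62 = 0.891.

0.891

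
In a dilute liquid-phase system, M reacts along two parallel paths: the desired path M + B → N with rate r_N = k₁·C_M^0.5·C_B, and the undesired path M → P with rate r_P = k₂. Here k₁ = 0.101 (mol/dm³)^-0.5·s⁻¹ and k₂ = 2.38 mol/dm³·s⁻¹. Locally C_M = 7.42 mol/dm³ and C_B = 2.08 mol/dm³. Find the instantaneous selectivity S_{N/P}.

S_{N/P} = r_N/r_P = (k₁·C_M^0.5·C_B)/(k₂) = (k₁/k₂)·C_M^0.5·C_B.
= (0.101×7.420^0.5×2.080) / (2.38) = 0.5723/2.380 = 0.240.
Since the desired path is higher order in M, keeping C_M high (PFR or concentrated feed) favours N.

0.240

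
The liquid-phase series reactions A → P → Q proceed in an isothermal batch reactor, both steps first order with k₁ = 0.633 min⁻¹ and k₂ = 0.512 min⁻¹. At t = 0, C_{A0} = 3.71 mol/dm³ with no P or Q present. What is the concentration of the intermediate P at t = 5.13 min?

Solving the coupled first-order balances gives C_P(t) = [k₁/(k₂−k₁)]·C_{A0}·(e^(−k₁t) − e^(−k₂t)).
e^(−k₁t) = e^(−0.633×5.13) = e^(−3.247) = 0.03888; e^(−k₂t) = e^(−2.627) = 0.07233.
C_P = 0.633×3.71/(0.512−0.633) × (0.03888−0.07233) = (-19.41)×(-0.03345) = 0.6492 mol/dm³.

0.649 mol/dm³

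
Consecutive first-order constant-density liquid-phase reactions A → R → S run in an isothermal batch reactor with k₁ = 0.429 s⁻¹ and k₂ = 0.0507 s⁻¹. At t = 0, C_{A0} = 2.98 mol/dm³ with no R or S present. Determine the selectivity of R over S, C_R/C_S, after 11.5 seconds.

1.70

The intermediate concentration in a first-order A→B→C sequence is C_R = k₁C_{A0}(e^(−k₁t) − e^(−k₂t))/(k₂−k₁).
e^(−k₁t) = e^(−0.429×11.5) = e^(−4.933) = 0.007201; e^(−k₂t) = e^(−0.5831) = 0.5582.
C_R = 0.429×2.98/(0.0507−0.429) × (0.007201−0.5582) = (-3.379)×(-0.5510) = 1.862 mol/dm³.
C_A = C_{A0}e^(−k₁t) = 0.02146 mol/dm³, so C_S = C_{A0}−C_A−C_R = 1.097 mol/dm³; C_R/C_S = 1.70.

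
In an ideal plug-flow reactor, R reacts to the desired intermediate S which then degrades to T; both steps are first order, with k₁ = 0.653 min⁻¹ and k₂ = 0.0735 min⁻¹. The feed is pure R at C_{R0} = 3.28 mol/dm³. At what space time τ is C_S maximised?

3.77 min

Setting dC_S/dτ = 0 gives τ_opt = ln(k₂/k₁)/(k₂−k₁).
= ln(0.0735/0.653)/(0.0735−0.653) = ln(0.1126)/-0.5795 = -2.184/-0.5795 = 3.77 min.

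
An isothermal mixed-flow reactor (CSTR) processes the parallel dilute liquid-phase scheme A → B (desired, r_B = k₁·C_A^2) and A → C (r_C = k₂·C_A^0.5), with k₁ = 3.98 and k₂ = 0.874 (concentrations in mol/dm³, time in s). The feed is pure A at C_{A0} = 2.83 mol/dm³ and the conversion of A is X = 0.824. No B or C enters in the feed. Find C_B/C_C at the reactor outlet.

1.60

Exit C_A = C_{A0}(1−X) = 2.83×0.176 = 0.4981 mol/dm³.
In a CSTR the entire volume is at exit conditions, so r_B = 3.98×0.4981^2 = 0.9874 and r_C = 0.874×0.4981^0.5 = 0.6168.
Overall selectivity = C_B/C_C = r_Bτ/(r_Cτ) = r_B/r_C = 1.60.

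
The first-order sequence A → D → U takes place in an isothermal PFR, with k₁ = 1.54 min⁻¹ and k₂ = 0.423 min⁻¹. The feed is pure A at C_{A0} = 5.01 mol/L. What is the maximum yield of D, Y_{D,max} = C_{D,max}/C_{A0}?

Evaluating C_D at τ_opt = ln(k₂/k₁)/(k₂−k₁) gives C_{D,max}/C_{A0} = (k₁/k₂)^[k₂/(k₂−k₁)].
= (1.54/0.423)^(0.423/(0.423−1.54)) = (3.641)^(-0.3787) = 0.6130.

0.613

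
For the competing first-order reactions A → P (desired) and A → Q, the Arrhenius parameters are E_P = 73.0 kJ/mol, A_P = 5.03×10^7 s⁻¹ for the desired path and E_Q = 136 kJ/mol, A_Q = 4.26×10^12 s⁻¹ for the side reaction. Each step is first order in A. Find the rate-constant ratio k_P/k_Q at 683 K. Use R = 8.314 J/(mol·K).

0.777

Since both paths have the same order in A, the concentration cancels and S_{P/Q} = k_P/k_Q = (A_P/A_Q)·exp[(E_Q−E_P)/(RT)].
(E_Q−E_P)/(RT) = (136−73.0)×10³/(8.314×683) = 63000/5678 = 11.09.
k_P/k_Q = (5.03×10^7/4.26×10^12)·exp(11.09) = 1.181×10^-5 × 65812 = 0.777.
Since E_P < E_Q, lowering the temperature improves selectivity toward P.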